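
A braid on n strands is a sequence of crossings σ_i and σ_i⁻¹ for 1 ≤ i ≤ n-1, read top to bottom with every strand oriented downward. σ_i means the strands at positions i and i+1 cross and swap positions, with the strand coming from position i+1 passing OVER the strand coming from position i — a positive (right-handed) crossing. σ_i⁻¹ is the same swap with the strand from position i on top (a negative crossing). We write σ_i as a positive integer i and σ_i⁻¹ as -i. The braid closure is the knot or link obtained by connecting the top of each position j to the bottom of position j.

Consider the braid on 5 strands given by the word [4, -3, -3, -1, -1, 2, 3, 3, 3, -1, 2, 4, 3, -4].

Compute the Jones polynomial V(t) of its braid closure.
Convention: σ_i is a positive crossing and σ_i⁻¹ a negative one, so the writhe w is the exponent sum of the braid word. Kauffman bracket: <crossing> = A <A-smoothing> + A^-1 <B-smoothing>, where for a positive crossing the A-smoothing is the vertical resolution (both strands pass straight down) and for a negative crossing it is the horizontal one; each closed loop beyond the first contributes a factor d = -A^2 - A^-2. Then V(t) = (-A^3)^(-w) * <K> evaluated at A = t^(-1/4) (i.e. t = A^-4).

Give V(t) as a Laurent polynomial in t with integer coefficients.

-t^5 + 2*t^4 - 3*t^3 + 4*t^2 - 4*t + 5 - 3*t^-1 + 2*t^-2 - t^-3

Derivation:
The presented braid s4 s3^-1 s3^-1 s1^-1 s1^-1 s2 s3 s3 s3 s1^-1 s2 s4 s3 s4^-1 on 5 strands reduces by inverse Markov moves (closure unchanged at each step):
  Deconjugate: the word is γ·β·γ⁻¹ with γ = s4 s3^-1 (prefix) and γ⁻¹ = s3 s4^-1 (suffix); strip both.
  Destabilize: the word has the form β·s4 where s4 occurs only as the final letter (β ∈ B_4); drop it and the last strand → 4 strands.
Reduced to β = s3^-1 s1^-1 s1^-1 s2 s3 s3 s3 s1^-1 s2 on 4 strands, 9 crossings.
Compute on β:
Braid: s3^-1 s1^-1 s1^-1 s2 s3 s3 s3 s1^-1 s2 on 4 strands, 9 crossings.
Writhe w = (#positive) - (#negative) = 5 - 4 = 1.
Computing the Kauffman bracket via state sum. There are 2^9 = 512 states.
Smooth each crossing (0=||, 1=⌣⌢); contribution A^(Σ sign_k(1-2s_k)) * d^(L-1).
Tabulate the states by total A-exponent and number of loops L (A-exp: L × count):
  A^9: L=4 ×1
  A^7: L=3 ×5, L=5 ×4
  A^5: L=2 ×10, L=4 ×23, L=6 ×3
  A^3: L=1 ×8, L=3 ×57, L=5 ×18, L=7 ×1
  A^1: L=2 ×70, L=4 ×50, L=6 ×6
  A^-1: L=1 ×33, L=3 ×75, L=5 ×18
  A^-3: L=2 ×51, L=4 ×32, L=6 ×1
  A^-5: L=3 ×32, L=5 ×4
  A^-7: L=4 ×9
  A^-9: L=5 ×1
Each group contributes A^e * Σ count * d^(L-1):
Powers of d = -A^2 - A^-2: d^2 = A^4 + 2 + A^-4; d^3 = -A^6 - 3*A^2 - 3*A^-2 - A^-6; d^4 = A^8 + 4*A^4 + 6 + 4*A^-4 + A^-8; d^5 = -A^10 - 5*A^6 - 10*A^2 - 10*A^-2 - 5*A^-6 - A^-10; d^6 = A^12 + 6*A^8 + 15*A^4 + 20 + 15*A^-4 + 6*A^-8 + A^-12.
  A^9 * (d^3) = -A^15 - 3*A^11 - 3*A^7 - A^3
  A^7 * (5*d^2 + 4*d^4) = 4*A^15 + 21*A^11 + 34*A^7 + 21*A^3 + 4*A^-1
  A^5 * (10*d + 23*d^3 + 3*d^5) = -3*A^15 - 38*A^11 - 109*A^7 - 109*A^3 - 38*A^-1 - 3*A^-5
  A^3 * (8 + 57*d^2 + 18*d^4 + d^6) = A^15 + 24*A^11 + 144*A^7 + 250*A^3 + 144*A^-1 + 24*A^-5 + A^-9
  A^1 * (70*d + 50*d^3 + 6*d^5) = -6*A^11 - 80*A^7 - 280*A^3 - 280*A^-1 - 80*A^-5 - 6*A^-9
  A^-1 * (33 + 75*d^2 + 18*d^4) = 18*A^7 + 147*A^3 + 291*A^-1 + 147*A^-5 + 18*A^-9
  A^-3 * (51*d + 32*d^3 + d^5) = -A^7 - 37*A^3 - 157*A^-1 - 157*A^-5 - 37*A^-9 - A^-13
  A^-5 * (32*d^2 + 4*d^4) = 4*A^3 + 48*A^-1 + 88*A^-5 + 48*A^-9 + 4*A^-13
  A^-7 * (9*d^3) = -9*A^-1 - 27*A^-5 - 27*A^-9 - 9*A^-13
  A^-9 * (d^4) = A^-1 + 4*A^-5 + 6*A^-9 + 4*A^-13 + A^-17
Summing the groups: <K> = A^15 - 2*A^11 + 3*A^7 - 5*A^3 + 4*A^-1 - 4*A^-5 + 3*A^-9 - 2*A^-13 + A^-17
Normalise by the writhe: (-A^3)^(-w) = (-A^3)^(-1) = -A^-3, so f(A) = -A^-3 * <K> = -A^12 + 2*A^8 - 3*A^4 + 5 - 4*A^-4 + 4*A^-8 - 3*A^-12 + 2*A^-16 - A^-20.
Substitute A = t^(-1/4), i.e. A^e → t^(-e/4): V(t) = -t^5 + 2*t^4 - 3*t^3 + 4*t^2 - 4*t + 5 - 3*t^-1 + 2*t^-2 - t^-3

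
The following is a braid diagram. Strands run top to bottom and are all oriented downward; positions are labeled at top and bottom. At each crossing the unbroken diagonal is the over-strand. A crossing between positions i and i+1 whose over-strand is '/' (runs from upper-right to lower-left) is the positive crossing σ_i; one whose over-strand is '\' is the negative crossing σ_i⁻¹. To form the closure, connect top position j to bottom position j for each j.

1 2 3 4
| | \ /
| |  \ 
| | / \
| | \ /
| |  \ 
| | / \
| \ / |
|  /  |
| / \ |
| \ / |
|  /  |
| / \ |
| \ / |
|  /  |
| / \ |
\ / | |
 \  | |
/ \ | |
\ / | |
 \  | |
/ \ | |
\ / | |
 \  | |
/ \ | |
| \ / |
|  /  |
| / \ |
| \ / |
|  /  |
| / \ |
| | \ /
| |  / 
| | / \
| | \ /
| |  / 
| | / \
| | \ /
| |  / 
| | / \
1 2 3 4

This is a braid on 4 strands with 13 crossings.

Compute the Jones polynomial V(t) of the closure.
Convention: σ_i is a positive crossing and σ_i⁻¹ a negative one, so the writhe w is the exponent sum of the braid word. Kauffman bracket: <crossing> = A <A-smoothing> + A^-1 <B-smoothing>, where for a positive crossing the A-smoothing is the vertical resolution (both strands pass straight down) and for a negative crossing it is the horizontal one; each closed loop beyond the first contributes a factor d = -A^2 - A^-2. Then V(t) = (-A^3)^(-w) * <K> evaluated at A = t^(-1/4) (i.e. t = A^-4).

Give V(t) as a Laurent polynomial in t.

-t^6 + t^5 - 2*t^4 + 3*t^3 - 2*t^2 + 3*t - 1 + t^-1 - t^-2

Derivation:
Reading the diagram top to bottom ('/'-over between positions i,i+1 = s_i, '\'-over = s_i^-1): braid word = s3^-1 s3^-1 s2 s2 s2 s1^-1 s1^-1 s1^-1 s2 s2 s3 s3 s3.
The presented braid s3^-1 s3^-1 s2 s2 s2 s1^-1 s1^-1 s1^-1 s2 s2 s3 s3 s3 on 4 strands reduces by inverse Markov moves (closure unchanged at each step):
  Deconjugate: the word is γ·β·γ⁻¹ with γ = s3^-1 s3^-1 (prefix) and γ⁻¹ = s3 s3 (suffix); strip both.
  Destabilize: the word has the form β·s3 where s3 occurs only as the final letter (β ∈ B_3); drop it and the last strand → 3 strands.
Reduced to β = s2 s2 s2 s1^-1 s1^-1 s1^-1 s2 s2 on 3 strands, 8 crossings.
Compute on β:
Braid: s2 s2 s2 s1^-1 s1^-1 s1^-1 s2 s2 on 3 strands, 8 crossings.
Writhe w = (#positive) - (#negative) = 5 - 3 = 2.
State-sum expansion of <K>. There are 2^8 = 256 states.
Each crossing splits two ways (0=vertical, 1=horizontal). The state's weight is A^(#A-smoothings - #B-smoothings) * d^(loops - 1).
Tabulate the states by total A-exponent and number of loops L (A-exp: L × count):
  A^8: L=4 ×1
  A^6: L=3 ×8
  A^4: L=2 ×18, L=4 ×10
  A^2: L=1 ×15, L=3 ×31, L=5 ×10
  A^0: L=2 ×35, L=4 ×30, L=6 ×5
  A^-2: L=3 ×40, L=5 ×15, L=7 ×1
  A^-4: L=4 ×25, L=6 ×3
  A^-6: L=5 ×8
  A^-8: L=6 ×1
Each group contributes A^e * Σ count * d^(L-1):
Powers of d = -A^2 - A^-2: d^2 = A^4 + 2 + A^-4; d^3 = -A^6 - 3*A^2 - 3*A^-2 - A^-6; d^4 = A^8 + 4*A^4 + 6 + 4*A^-4 + A^-8; d^5 = -A^10 - 5*A^6 - 10*A^2 - 10*A^-2 - 5*A^-6 - A^-10; d^6 = A^12 + 6*A^8 + 15*A^4 + 20 + 15*A^-4 + 6*A^-8 + A^-12.
  A^8 * (d^3) = -A^14 - 3*A^10 - 3*A^6 - A^2
  A^6 * (8*d^2) = 8*A^10 + 16*A^6 + 8*A^2
  A^4 * (18*d + 10*d^3) = -10*A^10 - 48*A^6 - 48*A^2 - 10*A^-2
  A^2 * (15 + 31*d^2 + 10*d^4) = 10*A^10 + 71*A^6 + 137*A^2 + 71*A^-2 + 10*A^-6
  A^0 * (35*d + 30*d^3 + 5*d^5) = -5*A^10 - 55*A^6 - 175*A^2 - 175*A^-2 - 55*A^-6 - 5*A^-10
  A^-2 * (40*d^2 + 15*d^4 + d^6) = A^10 + 21*A^6 + 115*A^2 + 190*A^-2 + 115*A^-6 + 21*A^-10 + A^-14
  A^-4 * (25*d^3 + 3*d^5) = -3*A^6 - 40*A^2 - 105*A^-2 - 105*A^-6 - 40*A^-10 - 3*A^-14
  A^-6 * (8*d^4) = 8*A^2 + 32*A^-2 + 48*A^-6 + 32*A^-10 + 8*A^-14
  A^-8 * (d^5) = -A^2 - 5*A^-2 - 10*A^-6 - 10*A^-10 - 5*A^-14 - A^-18
Summing the groups: <K> = -A^14 + A^10 - A^6 + 3*A^2 - 2*A^-2 + 3*A^-6 - 2*A^-10 + A^-14 - A^-18
Normalise by the writhe: (-A^3)^(-w) = (-A^3)^(-2) = A^-6, so f(A) = A^-6 * <K> = -A^8 + A^4 - 1 + 3*A^-4 - 2*A^-8 + 3*A^-12 - 2*A^-16 + A^-20 - A^-24.
Substitute A = t^(-1/4), i.e. A^e → t^(-e/4): V(t) = -t^6 + t^5 - 2*t^4 + 3*t^3 - 2*t^2 + 3*t - 1 + t^-1 - t^-2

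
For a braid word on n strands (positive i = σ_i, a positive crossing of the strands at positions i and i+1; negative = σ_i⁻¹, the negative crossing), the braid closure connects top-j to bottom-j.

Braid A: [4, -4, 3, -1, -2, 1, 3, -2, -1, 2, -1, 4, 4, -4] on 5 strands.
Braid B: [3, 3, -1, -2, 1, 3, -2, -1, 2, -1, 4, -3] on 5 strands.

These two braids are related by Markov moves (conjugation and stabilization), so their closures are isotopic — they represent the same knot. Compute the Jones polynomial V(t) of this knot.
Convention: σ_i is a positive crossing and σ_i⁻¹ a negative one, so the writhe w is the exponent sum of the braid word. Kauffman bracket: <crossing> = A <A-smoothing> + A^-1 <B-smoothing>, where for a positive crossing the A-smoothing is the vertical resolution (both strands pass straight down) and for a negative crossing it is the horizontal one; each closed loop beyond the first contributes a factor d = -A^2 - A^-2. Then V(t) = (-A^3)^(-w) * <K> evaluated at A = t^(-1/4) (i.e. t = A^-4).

t^2 - 2*t + 3 - 3*t^-1 + 3*t^-2 - 2*t^-3 + 2*t^-4 - t^-5

Derivation:
Markov-equivalent braids have isotopic closures, hence identical knot invariants. Strip the Markov moves from each word to reach a common short braid β, then compute V(t) once on β.
Braid A: s4 s4^-1 s3 s1^-1 s2^-1 s1 s3 s2^-1 s1^-1 s2 s1^-1 s4 s4 s4^-1 on 5 strands reduces by inverse Markov moves (closure unchanged at each step):
  Deconjugate: the word is γ·β·γ⁻¹ with γ = s4 s4^-1 (prefix) and γ⁻¹ = s4 s4^-1 (suffix); strip both.
  Destabilize: the word has the form β·s4 where s4 occurs only as the final letter (β ∈ B_4); drop it and the last strand → 4 strands.
Reduced to β = s3 s1^-1 s2^-1 s1 s3 s2^-1 s1^-1 s2 s1^-1 on 4 strands, 9 crossings.
Braid B: s3 s3 s1^-1 s2^-1 s1 s3 s2^-1 s1^-1 s2 s1^-1 s4 s3^-1 on 5 strands reduces by inverse Markov moves (closure unchanged at each step):
  Deconjugate: the word is γ·β·γ⁻¹ with γ = s3 (prefix) and γ⁻¹ = s3^-1 (suffix); strip both.
  Destabilize: the word has the form β·s4 where s4 occurs only as the final letter (β ∈ B_4); drop it and the last strand → 4 strands.
Reduced to β = s3 s1^-1 s2^-1 s1 s3 s2^-1 s1^-1 s2 s1^-1 on 4 strands, 9 crossings.
Both give the same β = s3 s1^-1 s2^-1 s1 s3 s2^-1 s1^-1 s2 s1^-1 on 4 strands, so one state sum suffices:
Braid: s3 s1^-1 s2^-1 s1 s3 s2^-1 s1^-1 s2 s1^-1 on 4 strands, 9 crossings.
Writhe w = (#positive) - (#negative) = 4 - 5 = -1.
State-sum expansion of <K>. There are 2^9 = 512 states.
Smooth each crossing (0=||, 1=⌣⌢); contribution A^(Σ sign_k(1-2s_k)) * d^(L-1).
Tabulate the states by total A-exponent and number of loops L (A-exp: L × count):
  A^9: L=5 ×1
  A^7: L=4 ×9
  A^5: L=3 ×32, L=5 ×4
  A^3: L=2 ×53, L=4 ×30, L=6 ×1
  A^1: L=1 ×35, L=3 ×80, L=5 ×11
  A^-1: L=2 ×86, L=4 ×39, L=6 ×1
  A^-3: L=1 ×21, L=3 ×58, L=5 ×5
  A^-5: L=2 ×26, L=4 ×10
  A^-7: L=1 ×3, L=3 ×6
  A^-9: L=2 ×1
Each group contributes A^e * Σ count * d^(L-1):
Powers of d = -A^2 - A^-2: d^2 = A^4 + 2 + A^-4; d^3 = -A^6 - 3*A^2 - 3*A^-2 - A^-6; d^4 = A^8 + 4*A^4 + 6 + 4*A^-4 + A^-8; d^5 = -A^10 - 5*A^6 - 10*A^2 - 10*A^-2 - 5*A^-6 - A^-10.
  A^9 * (d^4) = A^17 + 4*A^13 + 6*A^9 + 4*A^5 + A
  A^7 * (9*d^3) = -9*A^13 - 27*A^9 - 27*A^5 - 9*A
  A^5 * (32*d^2 + 4*d^4) = 4*A^13 + 48*A^9 + 88*A^5 + 48*A + 4*A^-3
  A^3 * (53*d + 30*d^3 + d^5) = -A^13 - 35*A^9 - 153*A^5 - 153*A - 35*A^-3 - A^-7
  A^1 * (35 + 80*d^2 + 11*d^4) = 11*A^9 + 124*A^5 + 261*A + 124*A^-3 + 11*A^-7
  A^-1 * (86*d + 39*d^3 + d^5) = -A^9 - 44*A^5 - 213*A - 213*A^-3 - 44*A^-7 - A^-11
  A^-3 * (21 + 58*d^2 + 5*d^4) = 5*A^5 + 78*A + 167*A^-3 + 78*A^-7 + 5*A^-11
  A^-5 * (26*d + 10*d^3) = -10*A - 56*A^-3 - 56*A^-7 - 10*A^-11
  A^-7 * (3 + 6*d^2) = 6*A^-3 + 15*A^-7 + 6*A^-11
  A^-9 * (d) = -A^-7 - A^-11
Summing the groups: <K> = A^17 - 2*A^13 + 2*A^9 - 3*A^5 + 3*A - 3*A^-3 + 2*A^-7 - A^-11
Normalise by the writhe: (-A^3)^(-w) = (-A^3)^(1) = -A^3, so f(A) = -A^3 * <K> = -A^20 + 2*A^16 - 2*A^12 + 3*A^8 - 3*A^4 + 3 - 2*A^-4 + A^-8.
Substitute A = t^(-1/4), i.e. A^e → t^(-e/4): V(t) = t^2 - 2*t + 3 - 3*t^-1 + 3*t^-2 - 2*t^-3 + 2*t^-4 - t^-5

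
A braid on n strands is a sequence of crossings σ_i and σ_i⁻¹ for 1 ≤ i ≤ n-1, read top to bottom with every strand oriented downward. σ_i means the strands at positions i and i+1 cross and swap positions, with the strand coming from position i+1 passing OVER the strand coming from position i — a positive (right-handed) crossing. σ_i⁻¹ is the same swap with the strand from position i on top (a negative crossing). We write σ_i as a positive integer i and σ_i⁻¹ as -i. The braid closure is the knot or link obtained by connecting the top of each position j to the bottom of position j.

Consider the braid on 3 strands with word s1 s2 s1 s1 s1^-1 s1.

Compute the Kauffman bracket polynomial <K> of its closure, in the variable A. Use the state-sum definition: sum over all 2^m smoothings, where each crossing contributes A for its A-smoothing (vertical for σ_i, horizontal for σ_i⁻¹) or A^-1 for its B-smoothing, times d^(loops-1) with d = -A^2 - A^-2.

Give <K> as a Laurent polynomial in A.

A^8 + 1 - A^-4

Derivation:
First cancel adjacent σ_i σ_i⁻¹ pairs (Reidemeister II — same braid, same closure): s1 s2 s1 s1 s1^-1 s1 → s1 s2 s1 s1.
Braid: s1 s2 s1 s1 on 3 strands, 4 crossings.
Writhe w = (#positive) - (#negative) = 4 - 0 = 4.
Enumerate smoothing states for the bracket polynomial. There are 2^4 = 16 states.
For each crossing: s=0 is the vertical smoothing, s=1 horizontal. Crossing k contributes A^(sign_k * (1 - 2*s_k)); loop factor d = -A^2 - A^-2.
  state 0000: A-exp=+4, loops=3, term = A^4 * d^2
  state 0001: A-exp=+2, loops=2, term = A^2 * d^1
  state 0010: A-exp=+2, loops=2, term = A^2 * d^1
  state 0011: A-exp=+0, loops=3, term = A^0 * d^2
  state 0100: A-exp=+2, loops=2, term = A^2 * d^1
  state 0101: A-exp=+0, loops=1, term = A^0 * d^0
  state 0110: A-exp=+0, loops=1, term = A^0 * d^0
  state 0111: A-exp=-2, loops=2, term = A^-2 * d^1
  state 1000: A-exp=+2, loops=2, term = A^2 * d^1
  state 1001: A-exp=+0, loops=3, term = A^0 * d^2
  state 1010: A-exp=+0, loops=3, term = A^0 * d^2
  state 1011: A-exp=-2, loops=4, term = A^-2 * d^3
  state 1100: A-exp=+0, loops=1, term = A^0 * d^0
  state 1101: A-exp=-2, loops=2, term = A^-2 * d^1
  state 1110: A-exp=-2, loops=2, term = A^-2 * d^1
  state 1111: A-exp=-4, loops=3, term = A^-4 * d^2
Collect the terms by A-exponent (count of states per loop number):
Powers of d = -A^2 - A^-2: d^2 = A^4 + 2 + A^-4; d^3 = -A^6 - 3*A^2 - 3*A^-2 - A^-6.
  A^4 * (d^2) = A^8 + 2*A^4 + 1
  A^2 * (4*d) = -4*A^4 - 4
  A^0 * (3 + 3*d^2) = 3*A^4 + 9 + 3*A^-4
  A^-2 * (3*d + d^3) = -A^4 - 6 - 6*A^-4 - A^-8
  A^-4 * (d^2) = 1 + 2*A^-4 + A^-8
Summing the groups: <K> = A^8 + 1 - A^-4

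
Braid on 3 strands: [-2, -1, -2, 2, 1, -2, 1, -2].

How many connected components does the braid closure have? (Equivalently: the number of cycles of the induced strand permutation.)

Track the strand permutation on 3 strands, starting from identity.
  step 1: s2^-1 swaps positions 2,3 -> [1 3 2]
  step 2: s1^-1 swaps positions 1,2 -> [3 1 2]
  step 3: s2^-1 swaps positions 2,3 -> [3 2 1]
  step 4: s2 swaps positions 2,3 -> [3 1 2]
  step 5: s1 swaps positions 1,2 -> [1 3 2]
  step 6: s2^-1 swaps positions 2,3 -> [1 2 3]
  step 7: s1 swaps positions 1,2 -> [2 1 3]
  step 8: s2^-1 swaps positions 2,3 -> [2 3 1]
Final permutation (position -> original strand): [2 3 1]
Closure components = cycle count of this permutation = 1.

Answer: 1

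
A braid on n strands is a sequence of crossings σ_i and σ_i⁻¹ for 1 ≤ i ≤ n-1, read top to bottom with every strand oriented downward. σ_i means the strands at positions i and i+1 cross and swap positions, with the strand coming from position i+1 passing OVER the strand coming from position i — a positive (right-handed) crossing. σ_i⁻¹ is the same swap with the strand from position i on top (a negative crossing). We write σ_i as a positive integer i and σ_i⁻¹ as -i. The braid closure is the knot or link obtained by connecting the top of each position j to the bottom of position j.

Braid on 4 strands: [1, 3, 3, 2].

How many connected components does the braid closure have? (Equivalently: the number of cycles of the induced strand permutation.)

Track the strand permutation on 4 strands, starting from identity.
  step 1: s1 swaps positions 1,2 -> [2 1 3 4]
  step 2: s3 swaps positions 3,4 -> [2 1 4 3]
  step 3: s3 swaps positions 3,4 -> [2 1 3 4]
  step 4: s2 swaps positions 2,3 -> [2 3 1 4]
Final permutation (position -> original strand): [2 3 1 4]
Closure components = cycle count of this permutation = 2.

Answer: 2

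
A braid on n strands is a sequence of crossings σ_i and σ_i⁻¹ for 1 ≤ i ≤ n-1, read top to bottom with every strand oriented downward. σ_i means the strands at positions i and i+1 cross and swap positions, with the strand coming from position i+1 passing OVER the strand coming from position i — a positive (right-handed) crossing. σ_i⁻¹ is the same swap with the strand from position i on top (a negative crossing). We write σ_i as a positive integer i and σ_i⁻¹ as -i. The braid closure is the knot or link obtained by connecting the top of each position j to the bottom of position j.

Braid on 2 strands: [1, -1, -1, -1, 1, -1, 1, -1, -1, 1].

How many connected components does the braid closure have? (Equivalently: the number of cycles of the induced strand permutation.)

2

Derivation:
Track the strand permutation on 2 strands, starting from identity.
  step 1: s1 swaps positions 1,2 -> [2 1]
  step 2: s1^-1 swaps positions 1,2 -> [1 2]
  step 3: s1^-1 swaps positions 1,2 -> [2 1]
  step 4: s1^-1 swaps positions 1,2 -> [1 2]
  step 5: s1 swaps positions 1,2 -> [2 1]
  step 6: s1^-1 swaps positions 1,2 -> [1 2]
  step 7: s1 swaps positions 1,2 -> [2 1]
  step 8: s1^-1 swaps positions 1,2 -> [1 2]
  step 9: s1^-1 swaps positions 1,2 -> [2 1]
  step 10: s1 swaps positions 1,2 -> [1 2]
Final permutation (position -> original strand): [1 2]
Closure components = cycle count of this permutation = 2.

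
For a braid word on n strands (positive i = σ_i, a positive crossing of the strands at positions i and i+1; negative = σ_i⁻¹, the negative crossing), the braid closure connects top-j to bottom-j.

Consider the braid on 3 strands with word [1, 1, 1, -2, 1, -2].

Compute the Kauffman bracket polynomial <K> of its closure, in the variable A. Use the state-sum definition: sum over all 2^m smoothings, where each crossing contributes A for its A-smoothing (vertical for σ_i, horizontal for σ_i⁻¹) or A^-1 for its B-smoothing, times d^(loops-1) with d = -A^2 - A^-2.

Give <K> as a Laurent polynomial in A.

A^10 - A^6 + 2*A^2 - 2*A^-2 + 2*A^-6 - 2*A^-10 + A^-14

Derivation:
Braid: s1 s1 s1 s2^-1 s1 s2^-1 on 3 strands, 6 crossings.
Writhe w = (#positive) - (#negative) = 4 - 2 = 2.
Computing the Kauffman bracket via state sum. There are 2^6 = 64 states.
Smooth each crossing (0=||, 1=⌣⌢); contribution A^(Σ sign_k(1-2s_k)) * d^(L-1).
Tabulate the states by total A-exponent and number of loops L (A-exp: L × count):
  A^6: L=3 ×1
  A^4: L=2 ×6
  A^2: L=1 ×11, L=3 ×4
  A^0: L=2 ×19, L=4 ×1
  A^-2: L=3 ×15
  A^-4: L=4 ×6
  A^-6: L=5 ×1
Each group contributes A^e * Σ count * d^(L-1):
Powers of d = -A^2 - A^-2: d^2 = A^4 + 2 + A^-4; d^3 = -A^6 - 3*A^2 - 3*A^-2 - A^-6; d^4 = A^8 + 4*A^4 + 6 + 4*A^-4 + A^-8.
  A^6 * (d^2) = A^10 + 2*A^6 + A^2
  A^4 * (6*d) = -6*A^6 - 6*A^2
  A^2 * (11 + 4*d^2) = 4*A^6 + 19*A^2 + 4*A^-2
  A^0 * (19*d + d^3) = -A^6 - 22*A^2 - 22*A^-2 - A^-6
  A^-2 * (15*d^2) = 15*A^2 + 30*A^-2 + 15*A^-6
  A^-4 * (6*d^3) = -6*A^2 - 18*A^-2 - 18*A^-6 - 6*A^-10
  A^-6 * (d^4) = A^2 + 4*A^-2 + 6*A^-6 + 4*A^-10 + A^-14
Summing the groups: <K> = A^10 - A^6 + 2*A^2 - 2*A^-2 + 2*A^-6 - 2*A^-10 + A^-14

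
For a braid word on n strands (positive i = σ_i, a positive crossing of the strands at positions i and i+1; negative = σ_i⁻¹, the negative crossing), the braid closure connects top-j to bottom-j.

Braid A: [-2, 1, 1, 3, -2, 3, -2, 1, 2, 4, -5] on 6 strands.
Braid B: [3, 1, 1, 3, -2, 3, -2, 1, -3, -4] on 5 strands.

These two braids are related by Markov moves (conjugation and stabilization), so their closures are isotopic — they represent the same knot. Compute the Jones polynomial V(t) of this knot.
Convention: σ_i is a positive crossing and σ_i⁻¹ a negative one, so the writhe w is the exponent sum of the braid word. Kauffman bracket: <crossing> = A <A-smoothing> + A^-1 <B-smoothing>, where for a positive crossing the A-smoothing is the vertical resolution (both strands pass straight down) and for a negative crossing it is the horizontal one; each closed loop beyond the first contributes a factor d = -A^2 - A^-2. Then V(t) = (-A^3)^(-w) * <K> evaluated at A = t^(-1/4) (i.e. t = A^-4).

Markov-equivalent braids have isotopic closures, hence identical knot invariants. Strip the Markov moves from each word to reach a common short braid β, then compute V(t) once on β.
Braid A: s2^-1 s1 s1 s3 s2^-1 s3 s2^-1 s1 s2 s4 s5^-1 on 6 strands reduces by inverse Markov moves (closure unchanged at each step):
  Destabilize: the word has the form β·s5^-1 where s5^-1 occurs only as the final letter (β ∈ B_5); drop it and the last strand → 5 strands.
  Destabilize: the word has the form β·s4 where s4 occurs only as the final letter (β ∈ B_4); drop it and the last strand → 4 strands.
  Deconjugate: the word is γ·β·γ⁻¹ with γ = s2^-1 (prefix) and γ⁻¹ = s2 (suffix); strip both.
Reduced to β = s1 s1 s3 s2^-1 s3 s2^-1 s1 on 4 strands, 7 crossings.
Braid B: s3 s1 s1 s3 s2^-1 s3 s2^-1 s1 s3^-1 s4^-1 on 5 strands reduces by inverse Markov moves (closure unchanged at each step):
  Destabilize: the word has the form β·s4^-1 where s4^-1 occurs only as the final letter (β ∈ B_4); drop it and the last strand → 4 strands.
  Deconjugate: the word is γ·β·γ⁻¹ with γ = s3 (prefix) and γ⁻¹ = s3^-1 (suffix); strip both.
Reduced to β = s1 s1 s3 s2^-1 s3 s2^-1 s1 on 4 strands, 7 crossings.
Both give the same β = s1 s1 s3 s2^-1 s3 s2^-1 s1 on 4 strands, so one state sum suffices:
Braid: s1 s1 s3 s2^-1 s3 s2^-1 s1 on 4 strands, 7 crossings.
Writhe w = (#positive) - (#negative) = 5 - 2 = 3.
Enumerate smoothing states for the bracket polynomial. There are 2^7 = 128 states.
For each crossing: s=0 is the vertical smoothing, s=1 horizontal. Crossing k contributes A^(sign_k * (1 - 2*s_k)); loop factor d = -A^2 - A^-2.
Tabulate the states by total A-exponent and number of loops L (A-exp: L × count):
  A^7: L=4 ×1
  A^5: L=3 ×7
  A^3: L=2 ×17, L=4 ×4
  A^1: L=1 ×15, L=3 ×19, L=5 ×1
  A^-1: L=2 ×27, L=4 ×8
  A^-3: L=3 ×20, L=5 ×1
  A^-5: L=4 ×7
  A^-7: L=5 ×1
Each group contributes A^e * Σ count * d^(L-1):
Powers of d = -A^2 - A^-2: d^2 = A^4 + 2 + A^-4; d^3 = -A^6 - 3*A^2 - 3*A^-2 - A^-6; d^4 = A^8 + 4*A^4 + 6 + 4*A^-4 + A^-8.
  A^7 * (d^3) = -A^13 - 3*A^9 - 3*A^5 - A
  A^5 * (7*d^2) = 7*A^9 + 14*A^5 + 7*A
  A^3 * (17*d + 4*d^3) = -4*A^9 - 29*A^5 - 29*A - 4*A^-3
  A^1 * (15 + 19*d^2 + d^4) = A^9 + 23*A^5 + 59*A + 23*A^-3 + A^-7
  A^-1 * (27*d + 8*d^3) = -8*A^5 - 51*A - 51*A^-3 - 8*A^-7
  A^-3 * (20*d^2 + d^4) = A^5 + 24*A + 46*A^-3 + 24*A^-7 + A^-11
  A^-5 * (7*d^3) = -7*A - 21*A^-3 - 21*A^-7 - 7*A^-11
  A^-7 * (d^4) = A + 4*A^-3 + 6*A^-7 + 4*A^-11 + A^-15
Summing the groups: <K> = -A^13 + A^9 - 2*A^5 + 3*A - 3*A^-3 + 2*A^-7 - 2*A^-11 + A^-15
Normalise by the writhe: (-A^3)^(-w) = (-A^3)^(-3) = -A^-9, so f(A) = -A^-9 * <K> = A^4 - 1 + 2*A^-4 - 3*A^-8 + 3*A^-12 - 2*A^-16 + 2*A^-20 - A^-24.
Substitute A = t^(-1/4), i.e. A^e → t^(-e/4): V(t) = -t^6 + 2*t^5 - 2*t^4 + 3*t^3 - 3*t^2 + 2*t - 1 + t^-1

Answer: -t^6 + 2*t^5 - 2*t^4 + 3*t^3 - 3*t^2 + 2*t - 1 + t^-1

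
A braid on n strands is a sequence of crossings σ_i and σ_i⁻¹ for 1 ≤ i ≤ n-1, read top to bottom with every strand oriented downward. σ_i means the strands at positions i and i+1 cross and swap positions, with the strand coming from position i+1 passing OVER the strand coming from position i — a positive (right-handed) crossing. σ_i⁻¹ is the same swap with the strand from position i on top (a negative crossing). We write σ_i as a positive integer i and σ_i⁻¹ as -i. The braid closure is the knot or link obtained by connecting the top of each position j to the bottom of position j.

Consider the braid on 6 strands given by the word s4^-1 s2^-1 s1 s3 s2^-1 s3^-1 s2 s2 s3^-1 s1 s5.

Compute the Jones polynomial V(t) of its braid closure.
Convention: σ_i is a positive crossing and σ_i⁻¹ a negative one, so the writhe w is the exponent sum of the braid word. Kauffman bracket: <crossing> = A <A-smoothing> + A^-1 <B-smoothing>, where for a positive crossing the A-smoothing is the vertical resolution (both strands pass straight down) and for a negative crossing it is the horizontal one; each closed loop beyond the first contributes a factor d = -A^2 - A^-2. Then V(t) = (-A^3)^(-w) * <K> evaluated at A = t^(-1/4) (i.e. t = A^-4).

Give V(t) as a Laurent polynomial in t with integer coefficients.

t^3 - t^2 + t - 1 + t^-1 - t^-2 + t^-3

Derivation:
The presented braid s4^-1 s2^-1 s1 s3 s2^-1 s3^-1 s2 s2 s3^-1 s1 s5 on 6 strands reduces by inverse Markov moves (closure unchanged at each step):
  Destabilize: the word has the form β·s5 where s5 occurs only as the final letter (β ∈ B_5); drop it and the last strand → 5 strands.
Reduced to β = s4^-1 s2^-1 s1 s3 s2^-1 s3^-1 s2 s2 s3^-1 s1 on 5 strands, 10 crossings.
Compute on β:
Braid: s4^-1 s2^-1 s1 s3 s2^-1 s3^-1 s2 s2 s3^-1 s1 on 5 strands, 10 crossings.
Writhe w = (#positive) - (#negative) = 5 - 5 = 0.
Computing the Kauffman bracket via state sum. There are 2^10 = 1024 states.
Smooth each crossing (0=||, 1=⌣⌢); contribution A^(Σ sign_k(1-2s_k)) * d^(L-1).
Tabulate the states by total A-exponent and number of loops L (A-exp: L × count):
  A^10: L=4 ×1
  A^8: L=3 ×9, L=5 ×1
  A^6: L=2 ×27, L=4 ×18
  A^4: L=1 ×28, L=3 ×78, L=5 ×14
  A^2: L=2 ×116, L=4 ×88, L=6 ×6
  A^0: L=1 ×27, L=3 ×178, L=5 ×46, L=7 ×1
  A^-2: L=2 ×78, L=4 ×123, L=6 ×9
  A^-4: L=1 ×6, L=3 ×78, L=5 ×36
  A^-6: L=2 ×11, L=4 ×31, L=6 ×3
  A^-8: L=3 ×6, L=5 ×4
  A^-10: L=4 ×1
Each group contributes A^e * Σ count * d^(L-1):
Powers of d = -A^2 - A^-2: d^2 = A^4 + 2 + A^-4; d^3 = -A^6 - 3*A^2 - 3*A^-2 - A^-6; d^4 = A^8 + 4*A^4 + 6 + 4*A^-4 + A^-8; d^5 = -A^10 - 5*A^6 - 10*A^2 - 10*A^-2 - 5*A^-6 - A^-10; d^6 = A^12 + 6*A^8 + 15*A^4 + 20 + 15*A^-4 + 6*A^-8 + A^-12.
  A^10 * (d^3) = -A^16 - 3*A^12 - 3*A^8 - A^4
  A^8 * (9*d^2 + d^4) = A^16 + 13*A^12 + 24*A^8 + 13*A^4 + 1
  A^6 * (27*d + 18*d^3) = -18*A^12 - 81*A^8 - 81*A^4 - 18
  A^4 * (28 + 78*d^2 + 14*d^4) = 14*A^12 + 134*A^8 + 268*A^4 + 134 + 14*A^-4
  A^2 * (116*d + 88*d^3 + 6*d^5) = -6*A^12 - 118*A^8 - 440*A^4 - 440 - 118*A^-4 - 6*A^-8
  A^0 * (27 + 178*d^2 + 46*d^4 + d^6) = A^12 + 52*A^8 + 377*A^4 + 679 + 377*A^-4 + 52*A^-8 + A^-12
  A^-2 * (78*d + 123*d^3 + 9*d^5) = -9*A^8 - 168*A^4 - 537 - 537*A^-4 - 168*A^-8 - 9*A^-12
  A^-4 * (6 + 78*d^2 + 36*d^4) = 36*A^4 + 222 + 378*A^-4 + 222*A^-8 + 36*A^-12
  A^-6 * (11*d + 31*d^3 + 3*d^5) = -3*A^4 - 46 - 134*A^-4 - 134*A^-8 - 46*A^-12 - 3*A^-16
  A^-8 * (6*d^2 + 4*d^4) = 4 + 22*A^-4 + 36*A^-8 + 22*A^-12 + 4*A^-16
  A^-10 * (d^3) = -A^-4 - 3*A^-8 - 3*A^-12 - A^-16
Summing the groups: <K> = A^12 - A^8 + A^4 - 1 + A^-4 - A^-8 + A^-12
Normalise by the writhe: (-A^3)^(-w) = (-A^3)^(0) = 1, so f(A) = 1 * <K> = A^12 - A^8 + A^4 - 1 + A^-4 - A^-8 + A^-12.
Substitute A = t^(-1/4), i.e. A^e → t^(-e/4): V(t) = t^3 - t^2 + t - 1 + t^-1 - t^-2 + t^-3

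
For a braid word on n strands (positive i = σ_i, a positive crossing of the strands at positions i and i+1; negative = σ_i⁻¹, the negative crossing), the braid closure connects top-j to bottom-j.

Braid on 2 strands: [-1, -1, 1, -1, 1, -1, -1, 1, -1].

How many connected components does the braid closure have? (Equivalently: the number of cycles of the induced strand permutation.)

1

Derivation:
Track the strand permutation on 2 strands, starting from identity.
  step 1: s1^-1 swaps positions 1,2 -> [2 1]
  step 2: s1^-1 swaps positions 1,2 -> [1 2]
  step 3: s1 swaps positions 1,2 -> [2 1]
  step 4: s1^-1 swaps positions 1,2 -> [1 2]
  step 5: s1 swaps positions 1,2 -> [2 1]
  step 6: s1^-1 swaps positions 1,2 -> [1 2]
  step 7: s1^-1 swaps positions 1,2 -> [2 1]
  step 8: s1 swaps positions 1,2 -> [1 2]
  step 9: s1^-1 swaps positions 1,2 -> [2 1]
Final permutation (position -> original strand): [2 1]
Closure components = cycle count of this permutation = 1.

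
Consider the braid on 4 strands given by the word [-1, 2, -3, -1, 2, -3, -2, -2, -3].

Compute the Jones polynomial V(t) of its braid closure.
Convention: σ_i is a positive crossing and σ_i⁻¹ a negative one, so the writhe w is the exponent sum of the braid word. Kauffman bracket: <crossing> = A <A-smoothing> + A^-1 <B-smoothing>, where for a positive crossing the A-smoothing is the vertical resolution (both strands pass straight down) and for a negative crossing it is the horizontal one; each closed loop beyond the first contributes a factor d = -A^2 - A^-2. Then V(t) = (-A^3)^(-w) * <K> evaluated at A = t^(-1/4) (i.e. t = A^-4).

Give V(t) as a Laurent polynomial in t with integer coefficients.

Braid: s1^-1 s2 s3^-1 s1^-1 s2 s3^-1 s2^-1 s2^-1 s3^-1 on 4 strands, 9 crossings.
Writhe w = (#positive) - (#negative) = 2 - 7 = -5.
Enumerate smoothing states for the bracket polynomial. There are 2^9 = 512 states.
For each crossing: s=0 is the vertical smoothing, s=1 horizontal. Crossing k contributes A^(sign_k * (1 - 2*s_k)); loop factor d = -A^2 - A^-2.
Tabulate the states by total A-exponent and number of loops L (A-exp: L × count):
  A^9: L=5 ×1
  A^7: L=4 ×9
  A^5: L=3 ×33, L=5 ×3
  A^3: L=2 ×59, L=4 ×25
  A^1: L=1 ×42, L=3 ×80, L=5 ×4
  A^-1: L=2 ×93, L=4 ×33
  A^-3: L=1 ×19, L=3 ×58, L=5 ×7
  A^-5: L=2 ×19, L=4 ×16, L=6 ×1
  A^-7: L=3 ×7, L=5 ×2
  A^-9: L=4 ×1
Each group contributes A^e * Σ count * d^(L-1):
Powers of d = -A^2 - A^-2: d^2 = A^4 + 2 + A^-4; d^3 = -A^6 - 3*A^2 - 3*A^-2 - A^-6; d^4 = A^8 + 4*A^4 + 6 + 4*A^-4 + A^-8; d^5 = -A^10 - 5*A^6 - 10*A^2 - 10*A^-2 - 5*A^-6 - A^-10.
  A^9 * (d^4) = A^17 + 4*A^13 + 6*A^9 + 4*A^5 + A
  A^7 * (9*d^3) = -9*A^13 - 27*A^9 - 27*A^5 - 9*A
  A^5 * (33*d^2 + 3*d^4) = 3*A^13 + 45*A^9 + 84*A^5 + 45*A + 3*A^-3
  A^3 * (59*d + 25*d^3) = -25*A^9 - 134*A^5 - 134*A - 25*A^-3
  A^1 * (42 + 80*d^2 + 4*d^4) = 4*A^9 + 96*A^5 + 226*A + 96*A^-3 + 4*A^-7
  A^-1 * (93*d + 33*d^3) = -33*A^5 - 192*A - 192*A^-3 - 33*A^-7
  A^-3 * (19 + 58*d^2 + 7*d^4) = 7*A^5 + 86*A + 177*A^-3 + 86*A^-7 + 7*A^-11
  A^-5 * (19*d + 16*d^3 + d^5) = -A^5 - 21*A - 77*A^-3 - 77*A^-7 - 21*A^-11 - A^-15
  A^-7 * (7*d^2 + 2*d^4) = 2*A + 15*A^-3 + 26*A^-7 + 15*A^-11 + 2*A^-15
  A^-9 * (d^3) = -A^-3 - 3*A^-7 - 3*A^-11 - A^-15
Summing the groups: <K> = A^17 - 2*A^13 + 3*A^9 - 4*A^5 + 4*A - 4*A^-3 + 3*A^-7 - 2*A^-11
Normalise by the writhe: (-A^3)^(-w) = (-A^3)^(5) = -A^15, so f(A) = -A^15 * <K> = -A^32 + 2*A^28 - 3*A^24 + 4*A^20 - 4*A^16 + 4*A^12 - 3*A^8 + 2*A^4.
Substitute A = t^(-1/4), i.e. A^e → t^(-e/4): V(t) = 2*t^-1 - 3*t^-2 + 4*t^-3 - 4*t^-4 + 4*t^-5 - 3*t^-6 + 2*t^-7 - t^-8

Answer: 2*t^-1 - 3*t^-2 + 4*t^-3 - 4*t^-4 + 4*t^-5 - 3*t^-6 + 2*t^-7 - t^-8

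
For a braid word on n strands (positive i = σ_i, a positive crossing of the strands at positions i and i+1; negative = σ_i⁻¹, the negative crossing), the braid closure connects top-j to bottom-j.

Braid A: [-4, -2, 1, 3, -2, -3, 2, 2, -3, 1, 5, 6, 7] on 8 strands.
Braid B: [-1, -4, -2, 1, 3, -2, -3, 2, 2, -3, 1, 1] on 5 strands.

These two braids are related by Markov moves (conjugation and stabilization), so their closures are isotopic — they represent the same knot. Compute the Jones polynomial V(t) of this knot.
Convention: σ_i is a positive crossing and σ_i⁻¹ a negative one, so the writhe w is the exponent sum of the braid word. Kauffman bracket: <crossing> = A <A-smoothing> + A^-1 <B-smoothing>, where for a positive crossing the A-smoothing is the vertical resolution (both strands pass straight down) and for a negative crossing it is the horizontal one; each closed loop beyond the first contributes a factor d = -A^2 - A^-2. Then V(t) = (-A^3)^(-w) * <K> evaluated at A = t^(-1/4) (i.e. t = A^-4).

t^3 - t^2 + t - 1 + t^-1 - t^-2 + t^-3

Derivation:
Markov-equivalent braids have isotopic closures, hence identical knot invariants. Strip the Markov moves from each word to reach a common short braid β, then compute V(t) once on β.
Braid A: s4^-1 s2^-1 s1 s3 s2^-1 s3^-1 s2 s2 s3^-1 s1 s5 s6 s7 on 8 strands reduces by inverse Markov moves (closure unchanged at each step):
  Destabilize: the word has the form β·s7 where s7 occurs only as the final letter (β ∈ B_7); drop it and the last strand → 7 strands.
  Destabilize: the word has the form β·s6 where s6 occurs only as the final letter (β ∈ B_6); drop it and the last strand → 6 strands.
  Destabilize: the word has the form β·s5 where s5 occurs only as the final letter (β ∈ B_5); drop it and the last strand → 5 strands.
Reduced to β = s4^-1 s2^-1 s1 s3 s2^-1 s3^-1 s2 s2 s3^-1 s1 on 5 strands, 10 crossings.
Braid B: s1^-1 s4^-1 s2^-1 s1 s3 s2^-1 s3^-1 s2 s2 s3^-1 s1 s1 on 5 strands reduces by inverse Markov moves (closure unchanged at each step):
  Deconjugate: the word is γ·β·γ⁻¹ with γ = s1^-1 (prefix) and γ⁻¹ = s1 (suffix); strip both.
Reduced to β = s4^-1 s2^-1 s1 s3 s2^-1 s3^-1 s2 s2 s3^-1 s1 on 5 strands, 10 crossings.
Both give the same β = s4^-1 s2^-1 s1 s3 s2^-1 s3^-1 s2 s2 s3^-1 s1 on 5 strands, so one state sum suffices:
Braid: s4^-1 s2^-1 s1 s3 s2^-1 s3^-1 s2 s2 s3^-1 s1 on 5 strands, 10 crossings.
Writhe w = (#positive) - (#negative) = 5 - 5 = 0.
Enumerate smoothing states for the bracket polynomial. There are 2^10 = 1024 states.
Smooth each crossing (0=||, 1=⌣⌢); contribution A^(Σ sign_k(1-2s_k)) * d^(L-1).
Tabulate the states by total A-exponent and number of loops L (A-exp: L × count):
  A^10: L=4 ×1
  A^8: L=3 ×9, L=5 ×1
  A^6: L=2 ×27, L=4 ×18
  A^4: L=1 ×28, L=3 ×78, L=5 ×14
  A^2: L=2 ×116, L=4 ×88, L=6 ×6
  A^0: L=1 ×27, L=3 ×178, L=5 ×46, L=7 ×1
  A^-2: L=2 ×78, L=4 ×123, L=6 ×9
  A^-4: L=1 ×6, L=3 ×78, L=5 ×36
  A^-6: L=2 ×11, L=4 ×31, L=6 ×3
  A^-8: L=3 ×6, L=5 ×4
  A^-10: L=4 ×1
Each group contributes A^e * Σ count * d^(L-1):
Powers of d = -A^2 - A^-2: d^2 = A^4 + 2 + A^-4; d^3 = -A^6 - 3*A^2 - 3*A^-2 - A^-6; d^4 = A^8 + 4*A^4 + 6 + 4*A^-4 + A^-8; d^5 = -A^10 - 5*A^6 - 10*A^2 - 10*A^-2 - 5*A^-6 - A^-10; d^6 = A^12 + 6*A^8 + 15*A^4 + 20 + 15*A^-4 + 6*A^-8 + A^-12.
  A^10 * (d^3) = -A^16 - 3*A^12 - 3*A^8 - A^4
  A^8 * (9*d^2 + d^4) = A^16 + 13*A^12 + 24*A^8 + 13*A^4 + 1
  A^6 * (27*d + 18*d^3) = -18*A^12 - 81*A^8 - 81*A^4 - 18
  A^4 * (28 + 78*d^2 + 14*d^4) = 14*A^12 + 134*A^8 + 268*A^4 + 134 + 14*A^-4
  A^2 * (116*d + 88*d^3 + 6*d^5) = -6*A^12 - 118*A^8 - 440*A^4 - 440 - 118*A^-4 - 6*A^-8
  A^0 * (27 + 178*d^2 + 46*d^4 + d^6) = A^12 + 52*A^8 + 377*A^4 + 679 + 377*A^-4 + 52*A^-8 + A^-12
  A^-2 * (78*d + 123*d^3 + 9*d^5) = -9*A^8 - 168*A^4 - 537 - 537*A^-4 - 168*A^-8 - 9*A^-12
  A^-4 * (6 + 78*d^2 + 36*d^4) = 36*A^4 + 222 + 378*A^-4 + 222*A^-8 + 36*A^-12
  A^-6 * (11*d + 31*d^3 + 3*d^5) = -3*A^4 - 46 - 134*A^-4 - 134*A^-8 - 46*A^-12 - 3*A^-16
  A^-8 * (6*d^2 + 4*d^4) = 4 + 22*A^-4 + 36*A^-8 + 22*A^-12 + 4*A^-16
  A^-10 * (d^3) = -A^-4 - 3*A^-8 - 3*A^-12 - A^-16
Summing the groups: <K> = A^12 - A^8 + A^4 - 1 + A^-4 - A^-8 + A^-12
Normalise by the writhe: (-A^3)^(-w) = (-A^3)^(0) = 1, so f(A) = 1 * <K> = A^12 - A^8 + A^4 - 1 + A^-4 - A^-8 + A^-12.
Substitute A = t^(-1/4), i.e. A^e → t^(-e/4): V(t) = t^3 - t^2 + t - 1 + t^-1 - t^-2 + t^-3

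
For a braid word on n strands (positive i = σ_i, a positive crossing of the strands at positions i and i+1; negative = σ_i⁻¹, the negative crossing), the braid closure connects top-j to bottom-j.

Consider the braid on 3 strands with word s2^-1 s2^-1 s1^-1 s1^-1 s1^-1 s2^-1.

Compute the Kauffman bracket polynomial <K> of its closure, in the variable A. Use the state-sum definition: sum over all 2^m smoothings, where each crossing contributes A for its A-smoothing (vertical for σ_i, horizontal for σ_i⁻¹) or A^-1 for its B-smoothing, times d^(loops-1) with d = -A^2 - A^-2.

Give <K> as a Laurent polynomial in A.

Braid: s2^-1 s2^-1 s1^-1 s1^-1 s1^-1 s2^-1 on 3 strands, 6 crossings.
Writhe w = (#positive) - (#negative) = 0 - 6 = -6.
Enumerate smoothing states for the bracket polynomial. There are 2^6 = 64 states.
For each crossing: s=0 is the vertical smoothing, s=1 horizontal. Crossing k contributes A^(sign_k * (1 - 2*s_k)); loop factor d = -A^2 - A^-2.
Tabulate the states by total A-exponent and number of loops L (A-exp: L × count):
  A^6: L=5 ×1
  A^4: L=4 ×6
  A^2: L=3 ×15
  A^0: L=2 ×18, L=4 ×2
  A^-2: L=1 ×9, L=3 ×6
  A^-4: L=2 ×6
  A^-6: L=3 ×1
Each group contributes A^e * Σ count * d^(L-1):
Powers of d = -A^2 - A^-2: d^2 = A^4 + 2 + A^-4; d^3 = -A^6 - 3*A^2 - 3*A^-2 - A^-6; d^4 = A^8 + 4*A^4 + 6 + 4*A^-4 + A^-8.
  A^6 * (d^4) = A^14 + 4*A^10 + 6*A^6 + 4*A^2 + A^-2
  A^4 * (6*d^3) = -6*A^10 - 18*A^6 - 18*A^2 - 6*A^-2
  A^2 * (15*d^2) = 15*A^6 + 30*A^2 + 15*A^-2
  A^0 * (18*d + 2*d^3) = -2*A^6 - 24*A^2 - 24*A^-2 - 2*A^-6
  A^-2 * (9 + 6*d^2) = 6*A^2 + 21*A^-2 + 6*A^-6
  A^-4 * (6*d) = -6*A^-2 - 6*A^-6
  A^-6 * (d^2) = A^-2 + 2*A^-6 + A^-10
Summing the groups: <K> = A^14 - 2*A^10 + A^6 - 2*A^2 + 2*A^-2 + A^-10

Answer: A^14 - 2*A^10 + A^6 - 2*A^2 + 2*A^-2 + A^-10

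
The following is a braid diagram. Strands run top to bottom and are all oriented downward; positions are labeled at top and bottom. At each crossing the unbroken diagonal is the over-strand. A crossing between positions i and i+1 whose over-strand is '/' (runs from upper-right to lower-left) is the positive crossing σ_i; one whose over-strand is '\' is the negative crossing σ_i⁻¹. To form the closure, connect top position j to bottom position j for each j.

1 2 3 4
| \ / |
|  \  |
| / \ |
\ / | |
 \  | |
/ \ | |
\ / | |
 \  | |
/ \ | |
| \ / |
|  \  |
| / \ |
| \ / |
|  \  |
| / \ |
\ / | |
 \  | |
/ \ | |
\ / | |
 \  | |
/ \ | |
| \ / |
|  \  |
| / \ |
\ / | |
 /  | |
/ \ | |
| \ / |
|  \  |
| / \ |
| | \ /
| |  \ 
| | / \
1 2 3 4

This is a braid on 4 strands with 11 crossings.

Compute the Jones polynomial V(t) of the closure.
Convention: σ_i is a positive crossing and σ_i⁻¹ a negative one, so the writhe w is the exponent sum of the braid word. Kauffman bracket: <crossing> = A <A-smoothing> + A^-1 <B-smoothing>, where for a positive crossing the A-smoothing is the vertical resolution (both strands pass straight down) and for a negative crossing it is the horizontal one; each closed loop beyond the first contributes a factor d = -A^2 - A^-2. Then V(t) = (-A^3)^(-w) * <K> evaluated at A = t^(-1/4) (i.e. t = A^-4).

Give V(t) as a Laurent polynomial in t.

Reading the diagram top to bottom ('/'-over between positions i,i+1 = s_i, '\'-over = s_i^-1): braid word = s2^-1 s1^-1 s1^-1 s2^-1 s2^-1 s1^-1 s1^-1 s2^-1 s1 s2^-1 s3^-1.
The presented braid s2^-1 s1^-1 s1^-1 s2^-1 s2^-1 s1^-1 s1^-1 s2^-1 s1 s2^-1 s3^-1 on 4 strands reduces by inverse Markov moves (closure unchanged at each step):
  Destabilize: the word has the form β·s3^-1 where s3^-1 occurs only as the final letter (β ∈ B_3); drop it and the last strand → 3 strands.
Reduced to β = s2^-1 s1^-1 s1^-1 s2^-1 s2^-1 s1^-1 s1^-1 s2^-1 s1 s2^-1 on 3 strands, 10 crossings.
Compute on β:
Braid: s2^-1 s1^-1 s1^-1 s2^-1 s2^-1 s1^-1 s1^-1 s2^-1 s1 s2^-1 on 3 strands, 10 crossings.
Writhe w = (#positive) - (#negative) = 1 - 9 = -8.
Enumerate smoothing states for the bracket polynomial. There are 2^10 = 1024 states.
Each crossing splits two ways (0=vertical, 1=horizontal). The state's weight is A^(#A-smoothings - #B-smoothings) * d^(loops - 1).
Tabulate the states by total A-exponent and number of loops L (A-exp: L × count):
  A^10: L=6 ×1
  A^8: L=5 ×10
  A^6: L=4 ×41, L=6 ×4
  A^4: L=3 ×86, L=5 ×34
  A^2: L=2 ×92, L=4 ×114, L=6 ×4
  A^0: L=1 ×40, L=3 ×185, L=5 ×27
  A^-2: L=2 ×142, L=4 ×67, L=6 ×1
  A^-4: L=1 ×40, L=3 ×76, L=5 ×4
  A^-6: L=2 ×39, L=4 ×6
  A^-8: L=1 ×5, L=3 ×5
  A^-10: L=2 ×1
Each group contributes A^e * Σ count * d^(L-1):
Powers of d = -A^2 - A^-2: d^2 = A^4 + 2 + A^-4; d^3 = -A^6 - 3*A^2 - 3*A^-2 - A^-6; d^4 = A^8 + 4*A^4 + 6 + 4*A^-4 + A^-8; d^5 = -A^10 - 5*A^6 - 10*A^2 - 10*A^-2 - 5*A^-6 - A^-10.
  A^10 * (d^5) = -A^20 - 5*A^16 - 10*A^12 - 10*A^8 - 5*A^4 - 1
  A^8 * (10*d^4) = 10*A^16 + 40*A^12 + 60*A^8 + 40*A^4 + 10
  A^6 * (41*d^3 + 4*d^5) = -4*A^16 - 61*A^12 - 163*A^8 - 163*A^4 - 61 - 4*A^-4
  A^4 * (86*d^2 + 34*d^4) = 34*A^12 + 222*A^8 + 376*A^4 + 222 + 34*A^-4
  A^2 * (92*d + 114*d^3 + 4*d^5) = -4*A^12 - 134*A^8 - 474*A^4 - 474 - 134*A^-4 - 4*A^-8
  A^0 * (40 + 185*d^2 + 27*d^4) = 27*A^8 + 293*A^4 + 572 + 293*A^-4 + 27*A^-8
  A^-2 * (142*d + 67*d^3 + d^5) = -A^8 - 72*A^4 - 353 - 353*A^-4 - 72*A^-8 - A^-12
  A^-4 * (40 + 76*d^2 + 4*d^4) = 4*A^4 + 92 + 216*A^-4 + 92*A^-8 + 4*A^-12
  A^-6 * (39*d + 6*d^3) = -6 - 57*A^-4 - 57*A^-8 - 6*A^-12
  A^-8 * (5 + 5*d^2) = 5*A^-4 + 15*A^-8 + 5*A^-12
  A^-10 * (d) = -A^-8 - A^-12
Summing the groups: <K> = -A^20 + A^16 - A^12 + A^8 - A^4 + 1 + A^-12
Normalise by the writhe: (-A^3)^(-w) = (-A^3)^(8) = A^24, so f(A) = A^24 * <K> = -A^44 + A^40 - A^36 + A^32 - A^28 + A^24 + A^12.
Substitute A = t^(-1/4), i.e. A^e → t^(-e/4): V(t) = t^-3 + t^-6 - t^-7 + t^-8 - t^-9 + t^-10 - t^-11

Answer: t^-3 + t^-6 - t^-7 + t^-8 - t^-9 + t^-10 - t^-11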